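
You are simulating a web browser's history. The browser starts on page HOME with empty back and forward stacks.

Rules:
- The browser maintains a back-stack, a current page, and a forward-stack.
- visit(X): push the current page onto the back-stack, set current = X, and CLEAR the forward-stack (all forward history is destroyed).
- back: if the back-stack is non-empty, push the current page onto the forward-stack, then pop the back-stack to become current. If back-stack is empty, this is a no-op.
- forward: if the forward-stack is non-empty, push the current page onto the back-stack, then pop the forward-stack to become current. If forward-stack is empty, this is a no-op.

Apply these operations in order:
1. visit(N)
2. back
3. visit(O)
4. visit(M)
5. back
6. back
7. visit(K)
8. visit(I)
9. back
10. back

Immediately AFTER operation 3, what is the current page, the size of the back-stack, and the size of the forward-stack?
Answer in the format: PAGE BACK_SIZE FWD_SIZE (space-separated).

After 1 (visit(N)): cur=N back=1 fwd=0
After 2 (back): cur=HOME back=0 fwd=1
After 3 (visit(O)): cur=O back=1 fwd=0

O 1 0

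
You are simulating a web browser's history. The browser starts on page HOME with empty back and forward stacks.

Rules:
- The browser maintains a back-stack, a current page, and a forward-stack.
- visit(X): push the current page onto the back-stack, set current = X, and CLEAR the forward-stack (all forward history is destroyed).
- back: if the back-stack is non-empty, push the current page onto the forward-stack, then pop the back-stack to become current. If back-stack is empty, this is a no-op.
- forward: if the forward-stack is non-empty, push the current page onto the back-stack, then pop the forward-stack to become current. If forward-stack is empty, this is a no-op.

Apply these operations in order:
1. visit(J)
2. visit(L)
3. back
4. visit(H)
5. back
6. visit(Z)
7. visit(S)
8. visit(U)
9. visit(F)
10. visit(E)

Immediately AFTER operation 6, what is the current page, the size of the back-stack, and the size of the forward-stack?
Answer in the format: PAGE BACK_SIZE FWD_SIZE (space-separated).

After 1 (visit(J)): cur=J back=1 fwd=0
After 2 (visit(L)): cur=L back=2 fwd=0
After 3 (back): cur=J back=1 fwd=1
After 4 (visit(H)): cur=H back=2 fwd=0
After 5 (back): cur=J back=1 fwd=1
After 6 (visit(Z)): cur=Z back=2 fwd=0

Z 2 0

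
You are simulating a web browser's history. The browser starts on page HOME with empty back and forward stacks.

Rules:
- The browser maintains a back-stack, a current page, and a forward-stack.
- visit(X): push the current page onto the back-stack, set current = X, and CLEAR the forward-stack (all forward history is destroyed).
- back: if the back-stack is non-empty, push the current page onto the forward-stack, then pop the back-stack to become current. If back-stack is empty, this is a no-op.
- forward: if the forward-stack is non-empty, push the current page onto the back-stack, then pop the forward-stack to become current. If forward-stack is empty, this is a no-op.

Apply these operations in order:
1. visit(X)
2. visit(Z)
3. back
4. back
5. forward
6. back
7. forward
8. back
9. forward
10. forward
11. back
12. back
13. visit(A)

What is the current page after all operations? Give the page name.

Answer: A

Derivation:
After 1 (visit(X)): cur=X back=1 fwd=0
After 2 (visit(Z)): cur=Z back=2 fwd=0
After 3 (back): cur=X back=1 fwd=1
After 4 (back): cur=HOME back=0 fwd=2
After 5 (forward): cur=X back=1 fwd=1
After 6 (back): cur=HOME back=0 fwd=2
After 7 (forward): cur=X back=1 fwd=1
After 8 (back): cur=HOME back=0 fwd=2
After 9 (forward): cur=X back=1 fwd=1
After 10 (forward): cur=Z back=2 fwd=0
After 11 (back): cur=X back=1 fwd=1
After 12 (back): cur=HOME back=0 fwd=2
After 13 (visit(A)): cur=A back=1 fwd=0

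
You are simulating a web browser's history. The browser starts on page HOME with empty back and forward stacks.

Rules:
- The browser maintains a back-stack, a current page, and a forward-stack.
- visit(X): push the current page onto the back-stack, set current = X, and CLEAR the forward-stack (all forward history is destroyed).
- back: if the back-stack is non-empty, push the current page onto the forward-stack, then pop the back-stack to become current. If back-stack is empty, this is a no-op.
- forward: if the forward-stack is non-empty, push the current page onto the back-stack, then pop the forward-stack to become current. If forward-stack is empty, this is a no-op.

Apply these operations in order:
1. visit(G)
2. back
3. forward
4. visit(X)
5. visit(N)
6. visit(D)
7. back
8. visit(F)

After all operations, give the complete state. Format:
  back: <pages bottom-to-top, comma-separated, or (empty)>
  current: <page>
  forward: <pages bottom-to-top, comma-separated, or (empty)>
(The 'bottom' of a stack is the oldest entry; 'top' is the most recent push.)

After 1 (visit(G)): cur=G back=1 fwd=0
After 2 (back): cur=HOME back=0 fwd=1
After 3 (forward): cur=G back=1 fwd=0
After 4 (visit(X)): cur=X back=2 fwd=0
After 5 (visit(N)): cur=N back=3 fwd=0
After 6 (visit(D)): cur=D back=4 fwd=0
After 7 (back): cur=N back=3 fwd=1
After 8 (visit(F)): cur=F back=4 fwd=0

Answer: back: HOME,G,X,N
current: F
forward: (empty)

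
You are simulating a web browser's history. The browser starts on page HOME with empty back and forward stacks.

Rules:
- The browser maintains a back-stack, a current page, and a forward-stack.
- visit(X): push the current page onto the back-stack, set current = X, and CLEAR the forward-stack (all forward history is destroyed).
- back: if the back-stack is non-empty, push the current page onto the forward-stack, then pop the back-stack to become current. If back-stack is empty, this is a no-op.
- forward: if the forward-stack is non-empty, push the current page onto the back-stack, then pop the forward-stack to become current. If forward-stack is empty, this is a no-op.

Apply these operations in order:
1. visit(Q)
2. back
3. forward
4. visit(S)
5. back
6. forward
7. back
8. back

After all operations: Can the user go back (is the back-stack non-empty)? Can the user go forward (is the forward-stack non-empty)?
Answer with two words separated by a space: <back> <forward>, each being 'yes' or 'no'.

Answer: no yes

Derivation:
After 1 (visit(Q)): cur=Q back=1 fwd=0
After 2 (back): cur=HOME back=0 fwd=1
After 3 (forward): cur=Q back=1 fwd=0
After 4 (visit(S)): cur=S back=2 fwd=0
After 5 (back): cur=Q back=1 fwd=1
After 6 (forward): cur=S back=2 fwd=0
After 7 (back): cur=Q back=1 fwd=1
After 8 (back): cur=HOME back=0 fwd=2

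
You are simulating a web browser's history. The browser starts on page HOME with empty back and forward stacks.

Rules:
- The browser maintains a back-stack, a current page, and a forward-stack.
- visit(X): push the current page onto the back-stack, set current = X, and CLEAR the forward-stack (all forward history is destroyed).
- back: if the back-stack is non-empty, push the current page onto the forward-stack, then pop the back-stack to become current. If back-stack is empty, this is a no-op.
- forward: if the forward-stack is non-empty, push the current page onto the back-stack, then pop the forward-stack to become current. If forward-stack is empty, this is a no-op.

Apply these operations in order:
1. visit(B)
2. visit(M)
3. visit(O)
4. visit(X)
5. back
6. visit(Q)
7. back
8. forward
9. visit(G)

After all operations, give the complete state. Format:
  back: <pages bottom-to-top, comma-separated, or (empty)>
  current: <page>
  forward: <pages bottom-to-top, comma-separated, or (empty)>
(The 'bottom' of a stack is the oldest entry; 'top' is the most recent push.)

Answer: back: HOME,B,M,O,Q
current: G
forward: (empty)

Derivation:
After 1 (visit(B)): cur=B back=1 fwd=0
After 2 (visit(M)): cur=M back=2 fwd=0
After 3 (visit(O)): cur=O back=3 fwd=0
After 4 (visit(X)): cur=X back=4 fwd=0
After 5 (back): cur=O back=3 fwd=1
After 6 (visit(Q)): cur=Q back=4 fwd=0
After 7 (back): cur=O back=3 fwd=1
After 8 (forward): cur=Q back=4 fwd=0
After 9 (visit(G)): cur=G back=5 fwd=0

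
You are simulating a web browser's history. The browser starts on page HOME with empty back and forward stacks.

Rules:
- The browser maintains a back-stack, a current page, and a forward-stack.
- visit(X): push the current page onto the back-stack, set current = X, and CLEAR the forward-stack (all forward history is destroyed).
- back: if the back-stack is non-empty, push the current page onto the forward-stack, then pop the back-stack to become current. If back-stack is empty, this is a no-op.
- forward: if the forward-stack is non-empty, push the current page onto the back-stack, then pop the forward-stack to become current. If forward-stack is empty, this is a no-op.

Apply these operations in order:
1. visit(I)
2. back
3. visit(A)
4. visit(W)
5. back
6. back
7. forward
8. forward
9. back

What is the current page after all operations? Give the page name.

After 1 (visit(I)): cur=I back=1 fwd=0
After 2 (back): cur=HOME back=0 fwd=1
After 3 (visit(A)): cur=A back=1 fwd=0
After 4 (visit(W)): cur=W back=2 fwd=0
After 5 (back): cur=A back=1 fwd=1
After 6 (back): cur=HOME back=0 fwd=2
After 7 (forward): cur=A back=1 fwd=1
After 8 (forward): cur=W back=2 fwd=0
After 9 (back): cur=A back=1 fwd=1

Answer: A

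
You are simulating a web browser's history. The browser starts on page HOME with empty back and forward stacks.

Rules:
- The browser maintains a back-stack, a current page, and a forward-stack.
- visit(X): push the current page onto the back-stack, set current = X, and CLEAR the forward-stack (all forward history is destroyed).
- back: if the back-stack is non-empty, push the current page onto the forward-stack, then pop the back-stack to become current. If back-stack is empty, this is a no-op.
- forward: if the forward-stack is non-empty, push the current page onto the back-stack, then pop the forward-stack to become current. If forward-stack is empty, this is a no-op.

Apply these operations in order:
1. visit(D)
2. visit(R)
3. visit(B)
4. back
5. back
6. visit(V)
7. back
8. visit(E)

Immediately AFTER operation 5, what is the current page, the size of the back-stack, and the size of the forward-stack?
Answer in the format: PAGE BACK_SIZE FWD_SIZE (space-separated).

After 1 (visit(D)): cur=D back=1 fwd=0
After 2 (visit(R)): cur=R back=2 fwd=0
After 3 (visit(B)): cur=B back=3 fwd=0
After 4 (back): cur=R back=2 fwd=1
After 5 (back): cur=D back=1 fwd=2

D 1 2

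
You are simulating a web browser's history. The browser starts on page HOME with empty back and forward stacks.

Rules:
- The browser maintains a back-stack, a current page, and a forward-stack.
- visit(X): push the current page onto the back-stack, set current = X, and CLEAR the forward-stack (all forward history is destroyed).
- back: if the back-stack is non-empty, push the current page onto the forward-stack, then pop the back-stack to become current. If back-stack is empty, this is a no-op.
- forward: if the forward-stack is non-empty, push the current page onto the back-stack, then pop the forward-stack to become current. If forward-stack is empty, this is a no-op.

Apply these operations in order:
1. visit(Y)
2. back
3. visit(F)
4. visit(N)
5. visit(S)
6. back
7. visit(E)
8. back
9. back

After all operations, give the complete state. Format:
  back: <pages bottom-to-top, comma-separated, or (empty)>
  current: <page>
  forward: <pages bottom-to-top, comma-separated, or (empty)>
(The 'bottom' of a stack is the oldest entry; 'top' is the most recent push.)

Answer: back: HOME
current: F
forward: E,N

Derivation:
After 1 (visit(Y)): cur=Y back=1 fwd=0
After 2 (back): cur=HOME back=0 fwd=1
After 3 (visit(F)): cur=F back=1 fwd=0
After 4 (visit(N)): cur=N back=2 fwd=0
After 5 (visit(S)): cur=S back=3 fwd=0
After 6 (back): cur=N back=2 fwd=1
After 7 (visit(E)): cur=E back=3 fwd=0
After 8 (back): cur=N back=2 fwd=1
After 9 (back): cur=F back=1 fwd=2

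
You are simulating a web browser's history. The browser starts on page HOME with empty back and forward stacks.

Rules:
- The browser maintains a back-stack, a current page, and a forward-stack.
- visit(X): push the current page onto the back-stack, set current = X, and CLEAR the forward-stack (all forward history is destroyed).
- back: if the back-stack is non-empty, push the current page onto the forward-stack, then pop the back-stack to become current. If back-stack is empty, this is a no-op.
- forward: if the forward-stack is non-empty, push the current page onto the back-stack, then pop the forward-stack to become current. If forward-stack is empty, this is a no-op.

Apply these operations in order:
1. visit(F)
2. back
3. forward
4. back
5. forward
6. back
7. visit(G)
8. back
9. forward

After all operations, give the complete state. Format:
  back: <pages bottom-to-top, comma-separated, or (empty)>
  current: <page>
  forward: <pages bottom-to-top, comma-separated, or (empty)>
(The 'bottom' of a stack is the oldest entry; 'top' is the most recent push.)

After 1 (visit(F)): cur=F back=1 fwd=0
After 2 (back): cur=HOME back=0 fwd=1
After 3 (forward): cur=F back=1 fwd=0
After 4 (back): cur=HOME back=0 fwd=1
After 5 (forward): cur=F back=1 fwd=0
After 6 (back): cur=HOME back=0 fwd=1
After 7 (visit(G)): cur=G back=1 fwd=0
After 8 (back): cur=HOME back=0 fwd=1
After 9 (forward): cur=G back=1 fwd=0

Answer: back: HOME
current: G
forward: (empty)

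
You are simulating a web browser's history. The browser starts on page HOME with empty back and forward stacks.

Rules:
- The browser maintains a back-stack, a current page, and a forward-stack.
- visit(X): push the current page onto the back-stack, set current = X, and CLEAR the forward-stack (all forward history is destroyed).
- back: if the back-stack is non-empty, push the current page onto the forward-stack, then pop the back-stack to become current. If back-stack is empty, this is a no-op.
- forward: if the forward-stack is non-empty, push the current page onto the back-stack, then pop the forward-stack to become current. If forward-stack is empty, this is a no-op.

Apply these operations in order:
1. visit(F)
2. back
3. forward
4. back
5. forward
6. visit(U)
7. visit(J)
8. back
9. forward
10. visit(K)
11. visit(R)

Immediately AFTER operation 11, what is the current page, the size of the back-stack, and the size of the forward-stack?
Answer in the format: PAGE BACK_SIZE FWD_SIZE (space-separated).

After 1 (visit(F)): cur=F back=1 fwd=0
After 2 (back): cur=HOME back=0 fwd=1
After 3 (forward): cur=F back=1 fwd=0
After 4 (back): cur=HOME back=0 fwd=1
After 5 (forward): cur=F back=1 fwd=0
After 6 (visit(U)): cur=U back=2 fwd=0
After 7 (visit(J)): cur=J back=3 fwd=0
After 8 (back): cur=U back=2 fwd=1
After 9 (forward): cur=J back=3 fwd=0
After 10 (visit(K)): cur=K back=4 fwd=0
After 11 (visit(R)): cur=R back=5 fwd=0

R 5 0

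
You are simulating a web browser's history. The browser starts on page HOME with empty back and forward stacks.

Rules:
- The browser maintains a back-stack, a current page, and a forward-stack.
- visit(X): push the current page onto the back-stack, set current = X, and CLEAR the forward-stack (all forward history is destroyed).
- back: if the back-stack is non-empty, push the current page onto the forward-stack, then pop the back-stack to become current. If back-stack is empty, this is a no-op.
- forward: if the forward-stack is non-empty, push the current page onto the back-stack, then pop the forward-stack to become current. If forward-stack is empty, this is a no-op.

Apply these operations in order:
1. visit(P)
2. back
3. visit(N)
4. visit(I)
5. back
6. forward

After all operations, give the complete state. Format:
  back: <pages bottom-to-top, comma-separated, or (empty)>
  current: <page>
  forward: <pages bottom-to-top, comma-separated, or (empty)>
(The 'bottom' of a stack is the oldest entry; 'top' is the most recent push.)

After 1 (visit(P)): cur=P back=1 fwd=0
After 2 (back): cur=HOME back=0 fwd=1
After 3 (visit(N)): cur=N back=1 fwd=0
After 4 (visit(I)): cur=I back=2 fwd=0
After 5 (back): cur=N back=1 fwd=1
After 6 (forward): cur=I back=2 fwd=0

Answer: back: HOME,N
current: I
forward: (empty)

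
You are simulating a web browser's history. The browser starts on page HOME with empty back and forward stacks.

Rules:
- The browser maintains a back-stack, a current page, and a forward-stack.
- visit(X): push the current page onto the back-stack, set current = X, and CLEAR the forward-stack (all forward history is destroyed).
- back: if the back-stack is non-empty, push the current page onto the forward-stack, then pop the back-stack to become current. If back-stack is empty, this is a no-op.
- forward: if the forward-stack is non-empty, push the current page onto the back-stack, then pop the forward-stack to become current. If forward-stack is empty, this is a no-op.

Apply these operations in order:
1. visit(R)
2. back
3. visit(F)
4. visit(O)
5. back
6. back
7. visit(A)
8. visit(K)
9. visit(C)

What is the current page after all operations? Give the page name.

After 1 (visit(R)): cur=R back=1 fwd=0
After 2 (back): cur=HOME back=0 fwd=1
After 3 (visit(F)): cur=F back=1 fwd=0
After 4 (visit(O)): cur=O back=2 fwd=0
After 5 (back): cur=F back=1 fwd=1
After 6 (back): cur=HOME back=0 fwd=2
After 7 (visit(A)): cur=A back=1 fwd=0
After 8 (visit(K)): cur=K back=2 fwd=0
After 9 (visit(C)): cur=C back=3 fwd=0

Answer: C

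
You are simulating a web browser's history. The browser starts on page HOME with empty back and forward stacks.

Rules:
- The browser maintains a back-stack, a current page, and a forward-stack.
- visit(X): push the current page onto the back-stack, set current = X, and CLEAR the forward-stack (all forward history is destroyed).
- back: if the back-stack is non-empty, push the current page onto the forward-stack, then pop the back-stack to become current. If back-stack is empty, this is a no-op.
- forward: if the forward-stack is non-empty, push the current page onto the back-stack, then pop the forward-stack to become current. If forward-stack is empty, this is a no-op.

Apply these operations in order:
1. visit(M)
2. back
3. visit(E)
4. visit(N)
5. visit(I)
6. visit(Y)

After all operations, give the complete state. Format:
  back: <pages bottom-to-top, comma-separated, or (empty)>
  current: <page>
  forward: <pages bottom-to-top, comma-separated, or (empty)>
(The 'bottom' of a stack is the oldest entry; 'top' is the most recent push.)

Answer: back: HOME,E,N,I
current: Y
forward: (empty)

Derivation:
After 1 (visit(M)): cur=M back=1 fwd=0
After 2 (back): cur=HOME back=0 fwd=1
After 3 (visit(E)): cur=E back=1 fwd=0
After 4 (visit(N)): cur=N back=2 fwd=0
After 5 (visit(I)): cur=I back=3 fwd=0
After 6 (visit(Y)): cur=Y back=4 fwd=0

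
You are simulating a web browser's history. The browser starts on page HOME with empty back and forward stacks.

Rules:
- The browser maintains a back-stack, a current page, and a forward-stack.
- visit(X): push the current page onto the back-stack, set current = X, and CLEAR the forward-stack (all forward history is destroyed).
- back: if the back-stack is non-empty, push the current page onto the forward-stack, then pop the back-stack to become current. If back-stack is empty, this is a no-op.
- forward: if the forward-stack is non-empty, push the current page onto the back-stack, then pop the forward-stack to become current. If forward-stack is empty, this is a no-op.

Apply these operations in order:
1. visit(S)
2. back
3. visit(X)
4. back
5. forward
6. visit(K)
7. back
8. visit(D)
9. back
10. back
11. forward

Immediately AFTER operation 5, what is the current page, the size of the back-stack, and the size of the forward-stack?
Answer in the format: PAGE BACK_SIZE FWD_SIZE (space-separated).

After 1 (visit(S)): cur=S back=1 fwd=0
After 2 (back): cur=HOME back=0 fwd=1
After 3 (visit(X)): cur=X back=1 fwd=0
After 4 (back): cur=HOME back=0 fwd=1
After 5 (forward): cur=X back=1 fwd=0

X 1 0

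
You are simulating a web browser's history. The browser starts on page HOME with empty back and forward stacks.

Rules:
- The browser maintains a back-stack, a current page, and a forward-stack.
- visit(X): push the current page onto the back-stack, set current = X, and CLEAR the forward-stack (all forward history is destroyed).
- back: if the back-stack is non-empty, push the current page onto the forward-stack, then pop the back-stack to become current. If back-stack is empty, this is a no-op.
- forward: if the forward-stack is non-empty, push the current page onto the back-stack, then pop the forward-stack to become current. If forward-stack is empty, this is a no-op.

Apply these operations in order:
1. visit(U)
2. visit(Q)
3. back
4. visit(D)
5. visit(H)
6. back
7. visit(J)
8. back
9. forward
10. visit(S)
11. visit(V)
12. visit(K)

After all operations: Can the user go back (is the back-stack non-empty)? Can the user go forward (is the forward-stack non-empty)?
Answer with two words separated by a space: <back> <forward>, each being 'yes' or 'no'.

After 1 (visit(U)): cur=U back=1 fwd=0
After 2 (visit(Q)): cur=Q back=2 fwd=0
After 3 (back): cur=U back=1 fwd=1
After 4 (visit(D)): cur=D back=2 fwd=0
After 5 (visit(H)): cur=H back=3 fwd=0
After 6 (back): cur=D back=2 fwd=1
After 7 (visit(J)): cur=J back=3 fwd=0
After 8 (back): cur=D back=2 fwd=1
After 9 (forward): cur=J back=3 fwd=0
After 10 (visit(S)): cur=S back=4 fwd=0
After 11 (visit(V)): cur=V back=5 fwd=0
After 12 (visit(K)): cur=K back=6 fwd=0

Answer: yes no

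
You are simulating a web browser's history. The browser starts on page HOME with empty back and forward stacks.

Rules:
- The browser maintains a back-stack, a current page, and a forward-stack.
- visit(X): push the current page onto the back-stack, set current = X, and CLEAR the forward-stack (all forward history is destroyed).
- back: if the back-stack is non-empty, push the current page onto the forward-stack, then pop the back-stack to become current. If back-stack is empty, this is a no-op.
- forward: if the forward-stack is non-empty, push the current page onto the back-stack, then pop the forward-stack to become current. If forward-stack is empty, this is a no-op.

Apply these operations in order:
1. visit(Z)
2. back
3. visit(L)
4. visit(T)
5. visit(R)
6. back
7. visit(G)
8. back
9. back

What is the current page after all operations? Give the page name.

After 1 (visit(Z)): cur=Z back=1 fwd=0
After 2 (back): cur=HOME back=0 fwd=1
After 3 (visit(L)): cur=L back=1 fwd=0
After 4 (visit(T)): cur=T back=2 fwd=0
After 5 (visit(R)): cur=R back=3 fwd=0
After 6 (back): cur=T back=2 fwd=1
After 7 (visit(G)): cur=G back=3 fwd=0
After 8 (back): cur=T back=2 fwd=1
After 9 (back): cur=L back=1 fwd=2

Answer: L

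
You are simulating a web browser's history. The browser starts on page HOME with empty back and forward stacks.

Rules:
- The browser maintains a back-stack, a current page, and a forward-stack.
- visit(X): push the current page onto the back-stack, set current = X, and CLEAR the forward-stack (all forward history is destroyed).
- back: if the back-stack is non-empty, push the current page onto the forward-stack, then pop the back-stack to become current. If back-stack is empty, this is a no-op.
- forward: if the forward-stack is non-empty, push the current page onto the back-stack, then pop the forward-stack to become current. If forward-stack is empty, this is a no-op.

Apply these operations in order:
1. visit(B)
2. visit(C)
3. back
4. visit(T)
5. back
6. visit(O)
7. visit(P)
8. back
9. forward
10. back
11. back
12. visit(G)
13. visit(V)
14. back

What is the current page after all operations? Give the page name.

After 1 (visit(B)): cur=B back=1 fwd=0
After 2 (visit(C)): cur=C back=2 fwd=0
After 3 (back): cur=B back=1 fwd=1
After 4 (visit(T)): cur=T back=2 fwd=0
After 5 (back): cur=B back=1 fwd=1
After 6 (visit(O)): cur=O back=2 fwd=0
After 7 (visit(P)): cur=P back=3 fwd=0
After 8 (back): cur=O back=2 fwd=1
After 9 (forward): cur=P back=3 fwd=0
After 10 (back): cur=O back=2 fwd=1
After 11 (back): cur=B back=1 fwd=2
After 12 (visit(G)): cur=G back=2 fwd=0
After 13 (visit(V)): cur=V back=3 fwd=0
After 14 (back): cur=G back=2 fwd=1

Answer: G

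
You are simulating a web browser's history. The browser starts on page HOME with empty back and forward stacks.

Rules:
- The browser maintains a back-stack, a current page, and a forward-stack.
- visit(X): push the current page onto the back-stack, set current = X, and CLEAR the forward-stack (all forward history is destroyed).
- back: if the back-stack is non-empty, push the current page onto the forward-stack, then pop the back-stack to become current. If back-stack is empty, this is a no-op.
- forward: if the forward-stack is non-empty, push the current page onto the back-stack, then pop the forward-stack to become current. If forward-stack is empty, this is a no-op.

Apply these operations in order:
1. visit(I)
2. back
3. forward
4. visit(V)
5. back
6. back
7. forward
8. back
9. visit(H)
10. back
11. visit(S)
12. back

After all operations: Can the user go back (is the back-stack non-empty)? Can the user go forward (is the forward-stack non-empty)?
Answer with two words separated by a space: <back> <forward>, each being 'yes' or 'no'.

Answer: no yes

Derivation:
After 1 (visit(I)): cur=I back=1 fwd=0
After 2 (back): cur=HOME back=0 fwd=1
After 3 (forward): cur=I back=1 fwd=0
After 4 (visit(V)): cur=V back=2 fwd=0
After 5 (back): cur=I back=1 fwd=1
After 6 (back): cur=HOME back=0 fwd=2
After 7 (forward): cur=I back=1 fwd=1
After 8 (back): cur=HOME back=0 fwd=2
After 9 (visit(H)): cur=H back=1 fwd=0
After 10 (back): cur=HOME back=0 fwd=1
After 11 (visit(S)): cur=S back=1 fwd=0
After 12 (back): cur=HOME back=0 fwd=1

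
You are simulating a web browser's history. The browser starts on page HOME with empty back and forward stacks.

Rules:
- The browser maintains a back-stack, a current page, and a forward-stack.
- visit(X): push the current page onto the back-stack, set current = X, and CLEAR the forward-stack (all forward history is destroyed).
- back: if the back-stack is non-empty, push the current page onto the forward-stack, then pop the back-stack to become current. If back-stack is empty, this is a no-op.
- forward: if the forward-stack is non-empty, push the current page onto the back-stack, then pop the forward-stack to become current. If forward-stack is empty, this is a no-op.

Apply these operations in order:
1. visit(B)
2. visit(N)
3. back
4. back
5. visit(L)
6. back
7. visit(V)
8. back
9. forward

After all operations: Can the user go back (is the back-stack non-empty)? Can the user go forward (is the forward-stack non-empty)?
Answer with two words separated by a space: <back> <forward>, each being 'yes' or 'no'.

After 1 (visit(B)): cur=B back=1 fwd=0
After 2 (visit(N)): cur=N back=2 fwd=0
After 3 (back): cur=B back=1 fwd=1
After 4 (back): cur=HOME back=0 fwd=2
After 5 (visit(L)): cur=L back=1 fwd=0
After 6 (back): cur=HOME back=0 fwd=1
After 7 (visit(V)): cur=V back=1 fwd=0
After 8 (back): cur=HOME back=0 fwd=1
After 9 (forward): cur=V back=1 fwd=0

Answer: yes no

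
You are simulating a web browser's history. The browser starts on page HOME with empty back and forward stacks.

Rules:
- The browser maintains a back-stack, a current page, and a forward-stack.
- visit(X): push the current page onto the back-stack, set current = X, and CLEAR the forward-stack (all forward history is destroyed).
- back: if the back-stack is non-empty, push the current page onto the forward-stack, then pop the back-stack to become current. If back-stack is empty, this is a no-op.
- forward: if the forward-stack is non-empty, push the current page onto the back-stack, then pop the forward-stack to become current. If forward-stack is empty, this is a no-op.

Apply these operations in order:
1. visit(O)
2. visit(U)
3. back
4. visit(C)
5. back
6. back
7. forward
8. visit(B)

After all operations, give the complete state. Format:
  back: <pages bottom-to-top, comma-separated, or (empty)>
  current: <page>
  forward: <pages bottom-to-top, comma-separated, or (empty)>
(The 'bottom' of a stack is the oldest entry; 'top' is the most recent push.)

Answer: back: HOME,O
current: B
forward: (empty)

Derivation:
After 1 (visit(O)): cur=O back=1 fwd=0
After 2 (visit(U)): cur=U back=2 fwd=0
After 3 (back): cur=O back=1 fwd=1
After 4 (visit(C)): cur=C back=2 fwd=0
After 5 (back): cur=O back=1 fwd=1
After 6 (back): cur=HOME back=0 fwd=2
After 7 (forward): cur=O back=1 fwd=1
After 8 (visit(B)): cur=B back=2 fwd=0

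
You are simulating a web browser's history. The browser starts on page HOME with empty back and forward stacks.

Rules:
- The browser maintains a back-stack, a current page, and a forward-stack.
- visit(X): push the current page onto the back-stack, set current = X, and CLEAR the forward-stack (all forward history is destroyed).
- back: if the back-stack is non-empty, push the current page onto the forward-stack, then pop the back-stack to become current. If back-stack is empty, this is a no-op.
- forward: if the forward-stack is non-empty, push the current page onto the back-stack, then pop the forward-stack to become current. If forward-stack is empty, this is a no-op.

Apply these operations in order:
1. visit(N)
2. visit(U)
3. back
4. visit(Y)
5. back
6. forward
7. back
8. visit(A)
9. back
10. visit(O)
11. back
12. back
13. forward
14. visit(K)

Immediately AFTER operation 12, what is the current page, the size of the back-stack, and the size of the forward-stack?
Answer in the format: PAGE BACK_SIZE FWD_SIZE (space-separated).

After 1 (visit(N)): cur=N back=1 fwd=0
After 2 (visit(U)): cur=U back=2 fwd=0
After 3 (back): cur=N back=1 fwd=1
After 4 (visit(Y)): cur=Y back=2 fwd=0
After 5 (back): cur=N back=1 fwd=1
After 6 (forward): cur=Y back=2 fwd=0
After 7 (back): cur=N back=1 fwd=1
After 8 (visit(A)): cur=A back=2 fwd=0
After 9 (back): cur=N back=1 fwd=1
After 10 (visit(O)): cur=O back=2 fwd=0
After 11 (back): cur=N back=1 fwd=1
After 12 (back): cur=HOME back=0 fwd=2

HOME 0 2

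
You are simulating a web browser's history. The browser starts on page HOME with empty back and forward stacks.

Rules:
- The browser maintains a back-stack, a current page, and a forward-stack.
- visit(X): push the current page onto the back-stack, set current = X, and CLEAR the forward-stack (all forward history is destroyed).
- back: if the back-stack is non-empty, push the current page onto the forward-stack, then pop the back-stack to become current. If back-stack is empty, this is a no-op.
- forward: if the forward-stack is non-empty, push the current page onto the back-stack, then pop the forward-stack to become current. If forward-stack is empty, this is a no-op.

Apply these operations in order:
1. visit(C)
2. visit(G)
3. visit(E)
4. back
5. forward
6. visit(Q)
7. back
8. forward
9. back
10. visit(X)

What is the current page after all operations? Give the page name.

After 1 (visit(C)): cur=C back=1 fwd=0
After 2 (visit(G)): cur=G back=2 fwd=0
After 3 (visit(E)): cur=E back=3 fwd=0
After 4 (back): cur=G back=2 fwd=1
After 5 (forward): cur=E back=3 fwd=0
After 6 (visit(Q)): cur=Q back=4 fwd=0
After 7 (back): cur=E back=3 fwd=1
After 8 (forward): cur=Q back=4 fwd=0
After 9 (back): cur=E back=3 fwd=1
After 10 (visit(X)): cur=X back=4 fwd=0

Answer: X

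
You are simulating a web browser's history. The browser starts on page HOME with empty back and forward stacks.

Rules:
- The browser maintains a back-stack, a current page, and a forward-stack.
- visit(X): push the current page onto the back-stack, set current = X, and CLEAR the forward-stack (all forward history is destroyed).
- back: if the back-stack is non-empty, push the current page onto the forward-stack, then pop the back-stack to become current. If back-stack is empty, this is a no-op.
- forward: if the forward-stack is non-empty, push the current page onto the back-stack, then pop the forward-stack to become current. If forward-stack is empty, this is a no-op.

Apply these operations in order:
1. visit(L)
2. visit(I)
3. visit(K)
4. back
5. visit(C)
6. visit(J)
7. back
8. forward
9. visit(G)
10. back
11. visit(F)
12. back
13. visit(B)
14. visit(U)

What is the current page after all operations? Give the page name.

Answer: U

Derivation:
After 1 (visit(L)): cur=L back=1 fwd=0
After 2 (visit(I)): cur=I back=2 fwd=0
After 3 (visit(K)): cur=K back=3 fwd=0
After 4 (back): cur=I back=2 fwd=1
After 5 (visit(C)): cur=C back=3 fwd=0
After 6 (visit(J)): cur=J back=4 fwd=0
After 7 (back): cur=C back=3 fwd=1
After 8 (forward): cur=J back=4 fwd=0
After 9 (visit(G)): cur=G back=5 fwd=0
After 10 (back): cur=J back=4 fwd=1
After 11 (visit(F)): cur=F back=5 fwd=0
After 12 (back): cur=J back=4 fwd=1
After 13 (visit(B)): cur=B back=5 fwd=0
After 14 (visit(U)): cur=U back=6 fwd=0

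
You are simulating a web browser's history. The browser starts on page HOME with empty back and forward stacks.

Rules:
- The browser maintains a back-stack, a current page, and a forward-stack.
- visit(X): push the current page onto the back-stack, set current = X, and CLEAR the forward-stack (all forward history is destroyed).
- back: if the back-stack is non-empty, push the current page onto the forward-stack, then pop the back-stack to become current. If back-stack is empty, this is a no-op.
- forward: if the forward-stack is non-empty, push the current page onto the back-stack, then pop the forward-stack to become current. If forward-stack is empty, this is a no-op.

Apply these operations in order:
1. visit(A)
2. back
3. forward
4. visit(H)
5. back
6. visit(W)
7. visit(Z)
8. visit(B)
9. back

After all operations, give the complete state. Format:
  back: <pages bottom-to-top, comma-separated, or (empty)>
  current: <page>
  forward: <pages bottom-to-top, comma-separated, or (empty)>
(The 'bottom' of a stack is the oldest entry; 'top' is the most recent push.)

Answer: back: HOME,A,W
current: Z
forward: B

Derivation:
After 1 (visit(A)): cur=A back=1 fwd=0
After 2 (back): cur=HOME back=0 fwd=1
After 3 (forward): cur=A back=1 fwd=0
After 4 (visit(H)): cur=H back=2 fwd=0
After 5 (back): cur=A back=1 fwd=1
After 6 (visit(W)): cur=W back=2 fwd=0
After 7 (visit(Z)): cur=Z back=3 fwd=0
After 8 (visit(B)): cur=B back=4 fwd=0
After 9 (back): cur=Z back=3 fwd=1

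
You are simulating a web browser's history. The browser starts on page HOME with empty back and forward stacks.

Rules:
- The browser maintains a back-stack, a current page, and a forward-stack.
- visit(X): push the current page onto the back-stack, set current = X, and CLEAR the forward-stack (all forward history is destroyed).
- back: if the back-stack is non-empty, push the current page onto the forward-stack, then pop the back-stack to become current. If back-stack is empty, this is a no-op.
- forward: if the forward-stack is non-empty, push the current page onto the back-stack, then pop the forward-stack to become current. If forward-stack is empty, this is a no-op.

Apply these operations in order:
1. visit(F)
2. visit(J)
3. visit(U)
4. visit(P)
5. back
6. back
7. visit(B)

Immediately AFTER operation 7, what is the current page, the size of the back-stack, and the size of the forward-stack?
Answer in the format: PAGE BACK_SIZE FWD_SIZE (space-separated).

After 1 (visit(F)): cur=F back=1 fwd=0
After 2 (visit(J)): cur=J back=2 fwd=0
After 3 (visit(U)): cur=U back=3 fwd=0
After 4 (visit(P)): cur=P back=4 fwd=0
After 5 (back): cur=U back=3 fwd=1
After 6 (back): cur=J back=2 fwd=2
After 7 (visit(B)): cur=B back=3 fwd=0

B 3 0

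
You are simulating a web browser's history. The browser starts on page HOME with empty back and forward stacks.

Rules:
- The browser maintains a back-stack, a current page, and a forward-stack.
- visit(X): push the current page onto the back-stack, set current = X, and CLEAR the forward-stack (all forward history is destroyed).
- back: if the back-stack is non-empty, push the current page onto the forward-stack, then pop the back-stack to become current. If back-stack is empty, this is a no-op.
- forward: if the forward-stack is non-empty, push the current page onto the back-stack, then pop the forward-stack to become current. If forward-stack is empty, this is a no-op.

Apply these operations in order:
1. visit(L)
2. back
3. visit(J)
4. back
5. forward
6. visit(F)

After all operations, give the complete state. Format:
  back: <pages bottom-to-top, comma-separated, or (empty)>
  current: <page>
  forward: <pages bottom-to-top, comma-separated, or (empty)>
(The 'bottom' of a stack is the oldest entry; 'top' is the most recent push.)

After 1 (visit(L)): cur=L back=1 fwd=0
After 2 (back): cur=HOME back=0 fwd=1
After 3 (visit(J)): cur=J back=1 fwd=0
After 4 (back): cur=HOME back=0 fwd=1
After 5 (forward): cur=J back=1 fwd=0
After 6 (visit(F)): cur=F back=2 fwd=0

Answer: back: HOME,J
current: F
forward: (empty)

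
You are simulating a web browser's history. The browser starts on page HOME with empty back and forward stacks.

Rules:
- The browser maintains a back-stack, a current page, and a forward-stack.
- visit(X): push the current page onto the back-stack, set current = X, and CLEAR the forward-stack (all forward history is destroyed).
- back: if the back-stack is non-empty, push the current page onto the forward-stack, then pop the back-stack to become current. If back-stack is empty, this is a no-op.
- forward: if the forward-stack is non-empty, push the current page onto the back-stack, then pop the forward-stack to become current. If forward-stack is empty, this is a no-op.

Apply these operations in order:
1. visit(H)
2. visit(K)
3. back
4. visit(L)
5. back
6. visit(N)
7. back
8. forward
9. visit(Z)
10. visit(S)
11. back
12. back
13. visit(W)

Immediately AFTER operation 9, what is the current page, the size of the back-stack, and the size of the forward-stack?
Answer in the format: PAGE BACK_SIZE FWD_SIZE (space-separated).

After 1 (visit(H)): cur=H back=1 fwd=0
After 2 (visit(K)): cur=K back=2 fwd=0
After 3 (back): cur=H back=1 fwd=1
After 4 (visit(L)): cur=L back=2 fwd=0
After 5 (back): cur=H back=1 fwd=1
After 6 (visit(N)): cur=N back=2 fwd=0
After 7 (back): cur=H back=1 fwd=1
After 8 (forward): cur=N back=2 fwd=0
After 9 (visit(Z)): cur=Z back=3 fwd=0

Z 3 0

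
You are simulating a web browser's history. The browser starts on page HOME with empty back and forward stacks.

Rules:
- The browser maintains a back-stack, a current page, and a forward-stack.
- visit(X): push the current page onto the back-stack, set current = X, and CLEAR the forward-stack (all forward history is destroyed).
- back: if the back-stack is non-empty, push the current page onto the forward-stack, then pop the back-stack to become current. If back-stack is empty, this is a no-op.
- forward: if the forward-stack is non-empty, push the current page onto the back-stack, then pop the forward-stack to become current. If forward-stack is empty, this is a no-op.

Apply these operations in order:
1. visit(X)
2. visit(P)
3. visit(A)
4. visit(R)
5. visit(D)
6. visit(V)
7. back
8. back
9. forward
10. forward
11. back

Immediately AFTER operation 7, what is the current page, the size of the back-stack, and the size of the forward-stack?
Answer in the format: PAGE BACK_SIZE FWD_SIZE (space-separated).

After 1 (visit(X)): cur=X back=1 fwd=0
After 2 (visit(P)): cur=P back=2 fwd=0
After 3 (visit(A)): cur=A back=3 fwd=0
After 4 (visit(R)): cur=R back=4 fwd=0
After 5 (visit(D)): cur=D back=5 fwd=0
After 6 (visit(V)): cur=V back=6 fwd=0
After 7 (back): cur=D back=5 fwd=1

D 5 1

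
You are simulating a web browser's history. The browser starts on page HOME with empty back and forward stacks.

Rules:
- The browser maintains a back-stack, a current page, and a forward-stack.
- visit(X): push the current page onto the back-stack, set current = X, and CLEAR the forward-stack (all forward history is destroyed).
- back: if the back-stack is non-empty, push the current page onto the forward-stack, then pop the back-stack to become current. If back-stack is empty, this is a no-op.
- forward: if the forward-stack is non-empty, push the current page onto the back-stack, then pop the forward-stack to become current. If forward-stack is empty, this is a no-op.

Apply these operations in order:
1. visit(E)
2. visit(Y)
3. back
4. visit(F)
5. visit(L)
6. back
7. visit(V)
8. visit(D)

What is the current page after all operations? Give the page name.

After 1 (visit(E)): cur=E back=1 fwd=0
After 2 (visit(Y)): cur=Y back=2 fwd=0
After 3 (back): cur=E back=1 fwd=1
After 4 (visit(F)): cur=F back=2 fwd=0
After 5 (visit(L)): cur=L back=3 fwd=0
After 6 (back): cur=F back=2 fwd=1
After 7 (visit(V)): cur=V back=3 fwd=0
After 8 (visit(D)): cur=D back=4 fwd=0

Answer: D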